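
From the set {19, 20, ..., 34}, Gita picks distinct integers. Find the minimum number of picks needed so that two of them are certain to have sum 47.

12

A set avoiding the sum 47 can contain at most one of each pair {x, 47−x}, plus the 6 elements whose complement lies outside the range.
The integers 24, …, 34 (11 of them) are such a set: any two sum to at least 24+25 = 49 > 47.
Pigeonhole: any 12th integer completes one of the 5 pairs, so 12 choices force a sum of 47.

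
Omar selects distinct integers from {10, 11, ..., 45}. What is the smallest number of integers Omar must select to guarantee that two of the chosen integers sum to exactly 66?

25

Two chosen integers sum to 66 exactly when both halves of some pair {x, 66−x} with 21 ≤ x ≤ 66−x ≤ 45 are chosen — 12 such pairs.
The remaining 12 elements (those with no distinct partner in range) can never complete a 66-sum, so the worst case takes all of them and one from each pair: 12 + 12 = 24.
The 25th integer has to be the second member of some pair, so 24 + 1 = 25.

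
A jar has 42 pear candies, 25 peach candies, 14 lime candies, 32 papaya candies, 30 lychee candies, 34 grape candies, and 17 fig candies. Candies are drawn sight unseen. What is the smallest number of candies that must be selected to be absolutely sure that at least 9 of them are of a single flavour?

57

An adversary could hand out at most 8 candies per flavour: 8 + 8 + 8 + 8 + 8 + 8 + 8 = 56 candies and still no flavour has 9.
By pigeonhole, one more candy lands in a flavour already at 8, so 57 draws are enough and 56 are not.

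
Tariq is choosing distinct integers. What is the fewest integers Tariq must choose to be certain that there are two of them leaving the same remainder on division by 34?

35

The 34 residue classes mod 34 are the pigeonholes.
With 34 integers one could put 1 in each residue class and have no class reach 2.
The 35th integer pushes some class to 2, so 34·1 + 1 = 35.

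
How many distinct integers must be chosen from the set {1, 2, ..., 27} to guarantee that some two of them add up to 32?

17

A set avoiding the sum 32 can contain at most one of each pair {x, 32−x}, plus the 5 elements whose complement lies outside the range or equal to its own complement.
The integers 1, …, 16 (16 of them) are such a set: any two sum to at least 1+2 = 3 and at most 15+16 = 31 < 32.
Any 17th integer completes one of the 11 pairs, so 17 choices force a sum of 32.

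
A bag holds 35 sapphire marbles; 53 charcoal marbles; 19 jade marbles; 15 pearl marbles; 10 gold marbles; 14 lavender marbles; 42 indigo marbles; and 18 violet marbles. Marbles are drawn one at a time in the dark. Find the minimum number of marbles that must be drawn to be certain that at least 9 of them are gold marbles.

In the worst case for collecting gold marbles, every non-gold marble comes out first.
There are 35 + 53 + 19 + 15 + 14 + 42 + 18 = 196 non-gold marbles altogether.
After those, each further marble must be gold, so 196 + 9 = 205 draws guarantee 9 gold marbles.

205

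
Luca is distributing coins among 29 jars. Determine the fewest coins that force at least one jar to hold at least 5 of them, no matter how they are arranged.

With 116 coins one could put exactly 4 in each of the 29 jars, and no jar would reach 5.
Pigeonhole: one more coin must land in a jar that already has 4, giving it 5.
So 29 × 4 + 1 = 117 coins are required.

117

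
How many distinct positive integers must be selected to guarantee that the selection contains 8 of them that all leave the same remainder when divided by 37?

260

Pigeonhole: the 37 residue classes mod 37 are the pigeonholes.
With 259 integers one could put 7 in each residue class and have no class reach 8.
The 260th integer pushes some class to 8, so 37·7 + 1 = 260.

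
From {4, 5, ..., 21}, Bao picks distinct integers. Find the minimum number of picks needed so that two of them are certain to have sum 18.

14

Two chosen integers sum to 18 exactly when both halves of some pair {x, 18−x} with 4 ≤ x ≤ 18−x ≤ 14 are chosen — 5 such pairs.
The remaining 8 elements (those with no distinct partner in range) can never complete a 18-sum, so the worst case takes all of them and one from each pair: 8 + 5 = 13.
The 14th integer has to be the second member of some pair, so 13 + 1 = 14.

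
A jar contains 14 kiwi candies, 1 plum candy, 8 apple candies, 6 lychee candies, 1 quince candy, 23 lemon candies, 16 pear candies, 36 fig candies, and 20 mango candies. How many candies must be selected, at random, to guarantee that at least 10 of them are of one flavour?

62

By the pigeonhole principle, the 9 flavours are the holes; the candies drawn are the pigeons.
To avoid 10 of any one flavour, the worst case takes at most 9 of each flavour, or every candy of a flavour that has fewer than 9.
That gives 9 + 1 + 8 + 6 + 1 + 9 + 9 + 9 + 9 = 61 candies with no flavour reaching 10.
The next candy forces some flavour to 10, so 61 + 1 = 62.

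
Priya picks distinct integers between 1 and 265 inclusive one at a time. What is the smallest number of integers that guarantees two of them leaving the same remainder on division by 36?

The 36 residue classes mod 36 are the pigeonholes.
With 36 integers one could put 1 in each residue class and have no class reach 2.
The 37th integer pushes some class to 2, so 36·1 + 1 = 37.

37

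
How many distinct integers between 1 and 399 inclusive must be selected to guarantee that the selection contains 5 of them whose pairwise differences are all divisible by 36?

Integers whose pairwise differences are multiples of 36 are exactly those sharing a remainder mod 36. The 36 residue classes mod 36 are the pigeonholes.
With 144 integers one could put 4 in each residue class and have no class reach 5.
The 145th integer pushes some class to 5, so 36·4 + 1 = 145.

145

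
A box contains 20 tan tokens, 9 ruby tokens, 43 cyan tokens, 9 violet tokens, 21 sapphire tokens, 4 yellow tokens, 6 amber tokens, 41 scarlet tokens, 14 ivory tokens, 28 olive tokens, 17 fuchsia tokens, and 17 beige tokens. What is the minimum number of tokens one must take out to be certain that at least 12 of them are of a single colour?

117

By the pigeonhole principle, put each drawn token into a box by colour. The largest draw with every box below 12 takes min(count, 11) from each colour; colours with fewer than 11 contribute all they have.
Σ min(cᵢ, 11) = 11 + 9 + 11 + 9 + 11 + 4 + 6 + 11 + 11 + 11 + 11 + 11 = 116.
Draw number 116 + 1 = 117 must push one box to 12.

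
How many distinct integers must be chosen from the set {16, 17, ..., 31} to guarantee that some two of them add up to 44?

11

Two chosen integers sum to 44 exactly when both halves of some pair {x, 44−x} with 16 ≤ x ≤ 44−x ≤ 28 are chosen — 6 such pairs.
The remaining 4 elements (those with no distinct partner in range) can never complete a 44-sum, so the worst case takes all of them and one from each pair: 4 + 6 = 10.
The 11th integer has to be the second member of some pair, so 10 + 1 = 11.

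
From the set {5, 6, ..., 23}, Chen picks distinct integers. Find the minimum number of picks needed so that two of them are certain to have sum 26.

A set avoiding the sum 26 can contain at most one of each pair {x, 26−x}, plus the 3 elements whose complement lies outside the range or equal to its own complement.
The integers 13, …, 23 (11 of them) are such a set: any two sum to at least 13+14 = 27 > 26.
Any 12th integer completes one of the 8 pairs, so 12 choices force a sum of 26.

12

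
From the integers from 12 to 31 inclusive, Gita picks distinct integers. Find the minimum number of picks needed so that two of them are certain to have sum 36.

15

Two chosen integers sum to 36 exactly when both halves of some pair {x, 36−x} with 12 ≤ x ≤ 36−x ≤ 24 are chosen — 6 such pairs.
The remaining 8 elements (those with no distinct partner in range) can never complete a 36-sum, so the worst case takes all of them and one from each pair: 8 + 6 = 14.
The 15th integer has to be the second member of some pair, so 14 + 1 = 15.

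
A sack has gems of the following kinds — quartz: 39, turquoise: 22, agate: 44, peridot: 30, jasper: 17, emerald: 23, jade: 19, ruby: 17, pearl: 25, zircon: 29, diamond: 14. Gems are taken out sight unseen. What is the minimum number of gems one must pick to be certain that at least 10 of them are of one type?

The 11 types are the holes; the gems drawn are the pigeons.
To avoid 10 of any one type, the worst case takes at most 9 of each type.
That gives 9 + 9 + 9 + 9 + 9 + 9 + 9 + 9 + 9 + 9 + 9 = 99 gems with no type reaching 10.
The next gem forces some type to 10, so 99 + 1 = 100.

100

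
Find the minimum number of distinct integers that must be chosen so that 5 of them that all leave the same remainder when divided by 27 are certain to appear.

The 27 residue classes mod 27 are the pigeonholes.
With 108 integers one could put 4 in each residue class and have no class reach 5.
The 109th integer pushes some class to 5, so 27·4 + 1 = 109.

109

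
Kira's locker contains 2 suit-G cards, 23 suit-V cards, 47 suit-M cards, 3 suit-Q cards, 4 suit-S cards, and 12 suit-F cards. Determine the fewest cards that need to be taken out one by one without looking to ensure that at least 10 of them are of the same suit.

Put each drawn card into a box by suit. The largest draw with every box below 10 takes min(count, 9) from each suit; suits with fewer than 9 contribute all they have.
Σ min(cᵢ, 9) = 2 + 9 + 9 + 3 + 4 + 9 = 36.
Draw number 36 + 1 = 37 must push one box to 10.

37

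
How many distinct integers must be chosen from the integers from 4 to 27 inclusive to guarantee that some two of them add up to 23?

17

A set avoiding the sum 23 can contain at most one of each pair {x, 23−x}, plus the 8 elements whose complement lies outside the range.
The integers 12, …, 27 (16 of them) are such a set: any two sum to at least 12+13 = 25 > 23.
Any 17th integer completes one of the 8 pairs, so 17 choices force a sum of 23.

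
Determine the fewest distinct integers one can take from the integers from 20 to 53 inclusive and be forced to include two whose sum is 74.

Two chosen integers sum to 74 exactly when both halves of some pair {x, 74−x} with 21 ≤ x ≤ 74−x ≤ 53 are chosen — 16 such pairs.
The remaining 2 elements (those with no distinct partner in range) can never complete a 74-sum, so the worst case takes all of them and one from each pair: 2 + 16 = 18.
The 19th integer has to be the second member of some pair, so 18 + 1 = 19.

19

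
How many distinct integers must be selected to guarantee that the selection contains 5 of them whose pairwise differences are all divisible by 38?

153

Integers whose pairwise differences are multiples of 38 are exactly those sharing a remainder mod 38. The 38 residue classes mod 38 are the pigeonholes.
With 152 integers one could put 4 in each residue class and have no class reach 5.
The 153rd integer pushes some class to 5, so 38·4 + 1 = 153.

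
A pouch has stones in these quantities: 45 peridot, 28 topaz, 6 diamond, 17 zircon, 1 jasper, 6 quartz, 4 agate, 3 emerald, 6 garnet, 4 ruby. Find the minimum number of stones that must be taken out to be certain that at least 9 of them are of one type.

Pigeonhole: the 10 types are the holes; the stones drawn are the pigeons.
To avoid 9 of any one type, the worst case takes at most 8 of each type, or every stone of a type that has fewer than 8.
That gives 8 + 8 + 6 + 8 + 1 + 6 + 4 + 3 + 6 + 4 = 54 stones with no type reaching 9.
The next stone forces some type to 9, so 54 + 1 = 55.

55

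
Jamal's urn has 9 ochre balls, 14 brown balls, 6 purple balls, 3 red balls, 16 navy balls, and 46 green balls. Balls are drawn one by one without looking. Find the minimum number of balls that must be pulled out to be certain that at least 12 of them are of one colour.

An adversary could hand out at most 11 balls per colour (ochre, purple, red run out sooner): 9 + 11 + 6 + 3 + 11 + 11 = 51 balls and still no colour has 12.
One more ball lands in a colour already at 11, so 52 draws are enough and 51 are not.

52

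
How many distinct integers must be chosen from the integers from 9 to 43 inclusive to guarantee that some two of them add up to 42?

24

Two chosen integers sum to 42 exactly when both halves of some pair {x, 42−x} with 9 ≤ x ≤ 42−x ≤ 33 are chosen — 12 such pairs.
The remaining 11 elements (those with no distinct partner in range) can never complete a 42-sum, so the worst case takes all of them and one from each pair: 11 + 12 = 23.
By pigeonhole, the 24th integer has to be the second member of some pair, so 23 + 1 = 24.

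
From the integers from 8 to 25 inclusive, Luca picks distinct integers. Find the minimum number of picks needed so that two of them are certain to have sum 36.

A set avoiding the sum 36 can contain at most one of each pair {x, 36−x}, plus the 4 elements whose complement lies outside the range or equal to its own complement.
The integers 8, …, 18 (11 of them) are such a set: any two sum to at least 8+9 = 17 and at most 17+18 = 35 < 36.
Any 12th integer completes one of the 7 pairs, so 12 choices force a sum of 36.

12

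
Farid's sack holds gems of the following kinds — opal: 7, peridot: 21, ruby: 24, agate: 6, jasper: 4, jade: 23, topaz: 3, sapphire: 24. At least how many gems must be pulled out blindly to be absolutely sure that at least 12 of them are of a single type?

By pigeonhole, put each drawn gem into a box by type. The largest draw with every box below 12 takes min(count, 11) from each type; types with fewer than 11 contribute all they have.
Σ min(cᵢ, 11) = 7 + 11 + 11 + 6 + 4 + 11 + 3 + 11 = 64.
Draw number 64 + 1 = 65 must push one box to 12.

65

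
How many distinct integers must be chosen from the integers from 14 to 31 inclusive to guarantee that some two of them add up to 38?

14

Group the elements by complementary pair {x, 38−x}: {14,24}, {15,23}, {16,22}, …, giving 5 two-element pairs, the single value 19 (it cannot pair with itself since the integers are distinct), and 7 integers whose partner 38−x falls outside [14,31].
Treating each of those 13 groups as a pigeonhole, one can pick one integer per group — 13 integers — with no two summing to 38.
The 14th integer lands in an occupied pair, forcing a sum of 38.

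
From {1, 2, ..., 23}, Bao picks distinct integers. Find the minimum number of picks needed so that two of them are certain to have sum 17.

16

A set avoiding the sum 17 can contain at most one of each pair {x, 17−x}, plus the 7 elements whose complement lies outside the range.
The integers 9, …, 23 (15 of them) are such a set: any two sum to at least 9+10 = 19 > 17.
Pigeonhole: any 16th integer completes one of the 8 pairs, so 16 choices force a sum of 17.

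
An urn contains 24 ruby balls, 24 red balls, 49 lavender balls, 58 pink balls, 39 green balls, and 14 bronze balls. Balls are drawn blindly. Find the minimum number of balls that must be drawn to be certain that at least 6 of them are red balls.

190

In the worst case for collecting red balls, every non-red ball comes out first.
There are 24 + 49 + 58 + 39 + 14 = 184 non-red balls altogether.
After those, each further ball must be red, so 184 + 6 = 190 draws guarantee 6 red balls.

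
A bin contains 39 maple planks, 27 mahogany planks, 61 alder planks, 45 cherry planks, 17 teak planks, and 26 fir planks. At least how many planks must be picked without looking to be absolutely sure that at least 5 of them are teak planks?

203

In the worst case for collecting teak planks, every non-teak plank comes out first.
There are 39 + 27 + 61 + 45 + 26 = 198 non-teak planks altogether.
After those, each further plank must be teak, so 198 + 5 = 203 draws guarantee 5 teak planks.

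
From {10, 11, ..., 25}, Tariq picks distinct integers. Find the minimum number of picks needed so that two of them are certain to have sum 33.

10

Group the elements by complementary pair {x, 33−x}: {10,23}, {11,22}, {12,21}, …, giving 7 two-element pairs and 2 integers whose partner 33−x falls outside [10,25].
By pigeonhole, treating each of those 9 groups as a pigeonhole, one can pick one integer per group — 9 integers — with no two summing to 33.
The 10th integer lands in an occupied pair, forcing a sum of 33.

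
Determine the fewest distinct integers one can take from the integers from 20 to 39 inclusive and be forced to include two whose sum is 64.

A set avoiding the sum 64 can contain at most one of each pair {x, 64−x}, plus the 6 elements whose complement lies outside the range or equal to its own complement.
The integers 20, …, 32 (13 of them) are such a set: any two sum to at least 20+21 = 41 and at most 31+32 = 63 < 64.
By the pigeonhole principle, any 14th integer completes one of the 7 pairs, so 14 choices force a sum of 64.

14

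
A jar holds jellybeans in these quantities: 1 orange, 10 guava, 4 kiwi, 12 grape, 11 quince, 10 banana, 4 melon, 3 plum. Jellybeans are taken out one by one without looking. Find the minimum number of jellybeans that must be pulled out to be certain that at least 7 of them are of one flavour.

Pigeonhole: the 8 flavours are the holes; the jellybeans drawn are the pigeons.
To avoid 7 of any one flavour, the worst case takes at most 6 of each flavour, or every jellybean of a flavour that has fewer than 6.
That gives 1 + 6 + 4 + 6 + 6 + 6 + 4 + 3 = 36 jellybeans with no flavour reaching 7.
The next jellybean forces some flavour to 7, so 36 + 1 = 37.

37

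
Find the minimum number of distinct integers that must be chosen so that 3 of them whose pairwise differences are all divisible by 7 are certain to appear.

Integers whose pairwise differences are multiples of 7 are exactly those sharing a remainder mod 7. Pigeonhole: the 7 residue classes mod 7 are the pigeonholes.
With 14 integers one could put 2 in each residue class and have no class reach 3.
The 15th integer pushes some class to 3, so 7·2 + 1 = 15.

15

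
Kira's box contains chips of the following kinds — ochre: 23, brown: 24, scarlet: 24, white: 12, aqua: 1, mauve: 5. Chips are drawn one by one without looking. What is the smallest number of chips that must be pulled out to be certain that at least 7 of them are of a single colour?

Pigeonhole: put each drawn chip into a box by colour. The largest draw with every box below 7 takes min(count, 6) from each colour; colours with fewer than 6 contribute all they have.
Σ min(cᵢ, 6) = 6 + 6 + 6 + 6 + 1 + 5 = 30.
Draw number 30 + 1 = 31 must push one box to 7.

31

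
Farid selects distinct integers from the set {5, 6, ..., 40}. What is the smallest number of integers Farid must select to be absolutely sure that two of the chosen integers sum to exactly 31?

26

A set avoiding the sum 31 can contain at most one of each pair {x, 31−x}, plus the 14 elements whose complement lies outside the range.
The integers 16, …, 40 (25 of them) are such a set: any two sum to at least 16+17 = 33 > 31.
Any 26th integer completes one of the 11 pairs, so 26 choices force a sum of 31.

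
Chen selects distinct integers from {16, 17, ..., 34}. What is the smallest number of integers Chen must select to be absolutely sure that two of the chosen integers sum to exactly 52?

12

A set avoiding the sum 52 can contain at most one of each pair {x, 52−x}, plus the 3 elements whose complement lies outside the range or equal to its own complement.
The integers 16, …, 26 (11 of them) are such a set: any two sum to at least 16+17 = 33 and at most 25+26 = 51 < 52.
Pigeonhole: any 12th integer completes one of the 8 pairs, so 12 choices force a sum of 52.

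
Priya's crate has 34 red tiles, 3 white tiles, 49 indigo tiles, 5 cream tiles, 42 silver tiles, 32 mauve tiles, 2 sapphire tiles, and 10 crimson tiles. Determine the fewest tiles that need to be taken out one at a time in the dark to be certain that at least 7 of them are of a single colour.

41

By the pigeonhole principle, the 8 colours are the holes; the tiles drawn are the pigeons.
To avoid 7 of any one colour, the worst case takes at most 6 of each colour, or every tile of a colour that has fewer than 6.
That gives 6 + 3 + 6 + 5 + 6 + 6 + 2 + 6 = 40 tiles with no colour reaching 7.
The next tile forces some colour to 7, so 40 + 1 = 41.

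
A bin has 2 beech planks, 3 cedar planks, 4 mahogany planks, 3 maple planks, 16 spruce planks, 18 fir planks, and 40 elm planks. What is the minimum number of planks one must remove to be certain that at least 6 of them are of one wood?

28

The 7 woods are the holes; the planks drawn are the pigeons.
To avoid 6 of any one wood, the worst case takes at most 5 of each wood, or every plank of a wood that has fewer than 5.
That gives 2 + 3 + 4 + 3 + 5 + 5 + 5 = 27 planks with no wood reaching 6.
The next plank forces some wood to 6, so 27 + 1 = 28.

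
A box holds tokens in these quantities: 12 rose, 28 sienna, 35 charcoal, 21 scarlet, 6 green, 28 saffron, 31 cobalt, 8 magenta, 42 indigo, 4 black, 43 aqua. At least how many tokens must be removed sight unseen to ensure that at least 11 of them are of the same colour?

99

An adversary could hand out at most 10 tokens per colour (green, magenta, black run out sooner): 10 + 10 + 10 + 10 + 6 + 10 + 10 + 8 + 10 + 4 + 10 = 98 tokens and still no colour has 11.
By the pigeonhole principle, one more token lands in a colour already at 10, so 99 draws are enough and 98 are not.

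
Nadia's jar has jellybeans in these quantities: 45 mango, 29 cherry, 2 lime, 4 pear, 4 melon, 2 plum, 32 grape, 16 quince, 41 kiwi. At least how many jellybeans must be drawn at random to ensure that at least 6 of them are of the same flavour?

By the pigeonhole principle, put each drawn jellybean into a box by flavour. The largest draw with every box below 6 takes min(count, 5) from each flavour; flavours with fewer than 5 contribute all they have.
Σ min(cᵢ, 5) = 5 + 5 + 2 + 4 + 4 + 2 + 5 + 5 + 5 = 37.
Draw number 37 + 1 = 38 must push one box to 6.

38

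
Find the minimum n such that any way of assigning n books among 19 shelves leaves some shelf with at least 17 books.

With 304 books one could put exactly 16 in each of the 19 shelves, and no shelf would reach 17.
By pigeonhole, one more book must land in a shelf that already has 16, giving it 17.
So 19 × 16 + 1 = 305 books are required.

305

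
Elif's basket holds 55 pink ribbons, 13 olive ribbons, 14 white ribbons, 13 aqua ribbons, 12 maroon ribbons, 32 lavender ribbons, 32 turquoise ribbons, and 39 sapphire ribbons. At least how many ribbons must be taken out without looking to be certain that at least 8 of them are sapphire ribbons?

179

In the worst case for collecting sapphire ribbons, every non-sapphire ribbon comes out first.
There are 55 + 13 + 14 + 13 + 12 + 32 + 32 = 171 non-sapphire ribbons altogether.
After those, each further ribbon must be sapphire, so 171 + 8 = 179 draws guarantee 8 sapphire ribbons.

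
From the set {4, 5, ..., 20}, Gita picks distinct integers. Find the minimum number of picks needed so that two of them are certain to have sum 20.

Two chosen integers sum to 20 exactly when both halves of some pair {x, 20−x} with 4 ≤ x ≤ 20−x ≤ 16 are chosen — 6 such pairs.
The remaining 5 elements (those with no distinct partner in range) can never complete a 20-sum, so the worst case takes all of them and one from each pair: 5 + 6 = 11.
By pigeonhole, the 12th integer has to be the second member of some pair, so 11 + 1 = 12.

12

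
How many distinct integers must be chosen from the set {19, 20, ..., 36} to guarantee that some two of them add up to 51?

Group the elements by complementary pair {x, 51−x}: {19,32}, {20,31}, {21,30}, …, giving 7 two-element pairs and 4 integers whose partner 51−x falls outside [19,36].
Treating each of those 11 groups as a pigeonhole, one can pick one integer per group — 11 integers — with no two summing to 51.
The 12th integer lands in an occupied pair, forcing a sum of 51.

12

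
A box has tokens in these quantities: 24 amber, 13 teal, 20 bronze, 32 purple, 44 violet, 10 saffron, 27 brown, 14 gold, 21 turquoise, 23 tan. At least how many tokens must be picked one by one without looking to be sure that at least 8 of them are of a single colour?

An adversary could hand out at most 7 tokens per colour: 7 + 7 + 7 + 7 + 7 + 7 + 7 + 7 + 7 + 7 = 70 tokens and still no colour has 8.
By pigeonhole, one more token lands in a colour already at 7, so 71 draws are enough and 70 are not.

71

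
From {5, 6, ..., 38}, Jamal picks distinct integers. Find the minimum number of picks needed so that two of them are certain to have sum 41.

A set avoiding the sum 41 can contain at most one of each pair {x, 41−x}, plus the 2 elements whose complement lies outside the range.
The integers 21, …, 38 (18 of them) are such a set: any two sum to at least 21+22 = 43 > 41.
By pigeonhole, any 19th integer completes one of the 16 pairs, so 19 choices force a sum of 41.

19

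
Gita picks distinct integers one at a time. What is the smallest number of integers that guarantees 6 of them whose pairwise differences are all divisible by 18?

91

Integers whose pairwise differences are multiples of 18 are exactly those sharing a remainder mod 18. By the pigeonhole principle, the 18 residue classes mod 18 are the pigeonholes.
With 90 integers one could put 5 in each residue class and have no class reach 6.
The 91st integer pushes some class to 6, so 18·5 + 1 = 91.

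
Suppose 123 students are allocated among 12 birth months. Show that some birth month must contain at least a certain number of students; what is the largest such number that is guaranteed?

11

By the pigeonhole principle, the 12 birth months are the holes and the 123 students are the pigeons.
If every birth month held at most 10 students, the total would be at most 12 × 10 = 120, which is less than 123.
So some birth month holds at least ⌈123/12⌉ = 11 students.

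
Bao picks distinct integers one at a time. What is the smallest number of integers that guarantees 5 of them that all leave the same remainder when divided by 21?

85

Pigeonhole: the 21 residue classes mod 21 are the pigeonholes.
With 84 integers one could put 4 in each residue class and have no class reach 5.
The 85th integer pushes some class to 5, so 21·4 + 1 = 85.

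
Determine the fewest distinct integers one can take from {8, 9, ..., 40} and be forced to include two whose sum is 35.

Group the elements by complementary pair {x, 35−x}: {8,27}, {9,26}, {10,25}, …, giving 10 two-element pairs and 13 integers whose partner 35−x falls outside [8,40].
Treating each of those 23 groups as a pigeonhole, one can pick one integer per group — 23 integers — with no two summing to 35.
The 24th integer lands in an occupied pair, forcing a sum of 35.

24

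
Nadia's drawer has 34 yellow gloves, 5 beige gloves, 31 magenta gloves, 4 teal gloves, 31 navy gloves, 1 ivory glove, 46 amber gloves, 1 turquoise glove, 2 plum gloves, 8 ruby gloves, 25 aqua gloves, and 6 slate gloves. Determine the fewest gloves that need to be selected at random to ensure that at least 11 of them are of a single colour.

By the pigeonhole principle, the 12 colours are the holes; the gloves drawn are the pigeons.
To avoid 11 of any one colour, the worst case takes at most 10 of each colour, or every glove of a colour that has fewer than 10.
That gives 10 + 5 + 10 + 4 + 10 + 1 + 10 + 1 + 2 + 8 + 10 + 6 = 77 gloves with no colour reaching 11.
The next glove forces some colour to 11, so 77 + 1 = 78.

78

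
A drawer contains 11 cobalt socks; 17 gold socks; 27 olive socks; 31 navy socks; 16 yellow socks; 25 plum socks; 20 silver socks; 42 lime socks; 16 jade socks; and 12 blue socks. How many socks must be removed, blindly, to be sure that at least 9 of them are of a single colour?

An adversary could hand out at most 8 socks per colour: 8 + 8 + 8 + 8 + 8 + 8 + 8 + 8 + 8 + 8 = 80 socks and still no colour has 9.
One more sock lands in a colour already at 8, so 81 draws are enough and 80 are not.

81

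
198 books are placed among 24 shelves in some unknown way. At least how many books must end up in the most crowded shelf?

9

The 24 shelves are the holes and the 198 books are the pigeons.
If every shelf held at most 8 books, the total would be at most 24 × 8 = 192, which is less than 198.
So some shelf holds at least ⌈198/24⌉ = 9 books.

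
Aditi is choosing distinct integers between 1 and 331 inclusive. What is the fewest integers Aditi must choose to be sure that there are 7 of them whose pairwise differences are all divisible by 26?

157

Integers whose pairwise differences are multiples of 26 are exactly those sharing a remainder mod 26. Pigeonhole: the 26 residue classes mod 26 are the pigeonholes.
With 156 integers one could put 6 in each residue class and have no class reach 7.
The 157th integer pushes some class to 7, so 26·6 + 1 = 157.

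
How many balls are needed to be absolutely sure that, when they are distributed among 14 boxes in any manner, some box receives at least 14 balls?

With 182 balls one could put exactly 13 in each of the 14 boxes, and no box would reach 14.
By pigeonhole, one more ball must land in a box that already has 13, giving it 14.
So 14 × 13 + 1 = 183 balls are required.

183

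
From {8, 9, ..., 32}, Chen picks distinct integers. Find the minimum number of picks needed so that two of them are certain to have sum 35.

16

A set avoiding the sum 35 can contain at most one of each pair {x, 35−x}, plus the 5 elements whose complement lies outside the range.
The integers 18, …, 32 (15 of them) are such a set: any two sum to at least 18+19 = 37 > 35.
By pigeonhole, any 16th integer completes one of the 10 pairs, so 16 choices force a sum of 35.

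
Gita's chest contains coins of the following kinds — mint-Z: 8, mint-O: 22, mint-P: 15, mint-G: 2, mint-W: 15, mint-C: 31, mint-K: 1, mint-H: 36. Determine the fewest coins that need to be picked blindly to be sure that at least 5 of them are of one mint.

The 8 mints are the holes; the coins drawn are the pigeons.
To avoid 5 of any one mint, the worst case takes at most 4 of each mint, or every coin of a mint that has fewer than 4.
That gives 4 + 4 + 4 + 2 + 4 + 4 + 1 + 4 = 27 coins with no mint reaching 5.
The next coin forces some mint to 5, so 27 + 1 = 28.

28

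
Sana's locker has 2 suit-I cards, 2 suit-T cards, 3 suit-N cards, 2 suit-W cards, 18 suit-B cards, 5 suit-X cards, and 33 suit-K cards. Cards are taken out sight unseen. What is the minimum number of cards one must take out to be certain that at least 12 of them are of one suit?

By pigeonhole, put each drawn card into a box by suit. The largest draw with every box below 12 takes min(count, 11) from each suit; suits with fewer than 11 contribute all they have.
Σ min(cᵢ, 11) = 2 + 2 + 3 + 2 + 11 + 5 + 11 = 36.
Draw number 36 + 1 = 37 must push one box to 12.

37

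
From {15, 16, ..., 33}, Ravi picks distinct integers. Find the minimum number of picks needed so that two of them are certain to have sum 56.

15

Group the elements by complementary pair {x, 56−x}: {23,33}, {24,32}, {25,31}, …, giving 5 two-element pairs; the single value 28 (it cannot pair with itself since the integers are distinct); and 8 integers whose partner 56−x falls outside [15,33].
Treating each of those 14 groups as a pigeonhole, one can pick one integer per group — 14 integers — with no two summing to 56.
The 15th integer lands in an occupied pair, forcing a sum of 56.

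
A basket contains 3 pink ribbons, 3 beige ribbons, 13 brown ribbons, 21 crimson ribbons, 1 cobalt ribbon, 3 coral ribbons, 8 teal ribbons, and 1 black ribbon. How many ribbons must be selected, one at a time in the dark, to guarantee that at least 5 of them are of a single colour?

24

Put each drawn ribbon into a box by colour. The largest draw with every box below 5 takes min(count, 4) from each colour; colours with fewer than 4 contribute all they have.
Σ min(cᵢ, 4) = 3 + 3 + 4 + 4 + 1 + 3 + 4 + 1 = 23.
Draw number 23 + 1 = 24 must push one box to 5.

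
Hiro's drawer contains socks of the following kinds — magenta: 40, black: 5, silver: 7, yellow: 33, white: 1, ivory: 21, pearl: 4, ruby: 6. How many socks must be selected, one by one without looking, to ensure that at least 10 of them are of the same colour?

By the pigeonhole principle, put each drawn sock into a box by colour. The largest draw with every box below 10 takes min(count, 9) from each colour; colours with fewer than 9 contribute all they have.
Σ min(cᵢ, 9) = 9 + 5 + 7 + 9 + 1 + 9 + 4 + 6 = 50.
Draw number 50 + 1 = 51 must push one box to 10.

51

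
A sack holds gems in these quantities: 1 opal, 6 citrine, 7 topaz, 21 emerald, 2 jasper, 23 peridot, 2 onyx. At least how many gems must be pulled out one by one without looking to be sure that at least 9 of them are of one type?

35

By the pigeonhole principle, the 7 types are the holes; the gems drawn are the pigeons.
To avoid 9 of any one type, the worst case takes at most 8 of each type, or every gem of a type that has fewer than 8.
That gives 1 + 6 + 7 + 8 + 2 + 8 + 2 = 34 gems with no type reaching 9.
The next gem forces some type to 9, so 34 + 1 = 35.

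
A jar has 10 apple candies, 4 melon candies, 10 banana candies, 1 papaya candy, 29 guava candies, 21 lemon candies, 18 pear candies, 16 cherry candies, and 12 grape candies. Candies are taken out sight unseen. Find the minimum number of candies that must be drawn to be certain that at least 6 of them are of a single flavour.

By the pigeonhole principle, put each drawn candy into a box by flavour. The largest draw with every box below 6 takes min(count, 5) from each flavour; flavours with fewer than 5 contribute all they have.
Σ min(cᵢ, 5) = 5 + 4 + 5 + 1 + 5 + 5 + 5 + 5 + 5 = 40.
Draw number 40 + 1 = 41 must push one box to 6.

41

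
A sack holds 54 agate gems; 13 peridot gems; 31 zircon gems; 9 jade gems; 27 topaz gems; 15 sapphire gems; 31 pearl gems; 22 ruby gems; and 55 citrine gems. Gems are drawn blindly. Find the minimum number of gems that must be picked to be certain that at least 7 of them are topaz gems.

237

In the worst case for collecting topaz gems, every non-topaz gem comes out first.
There are 54 + 13 + 31 + 9 + 15 + 31 + 22 + 55 = 230 non-topaz gems altogether.
After those, each further gem must be topaz, so 230 + 7 = 237 draws guarantee 7 topaz gems.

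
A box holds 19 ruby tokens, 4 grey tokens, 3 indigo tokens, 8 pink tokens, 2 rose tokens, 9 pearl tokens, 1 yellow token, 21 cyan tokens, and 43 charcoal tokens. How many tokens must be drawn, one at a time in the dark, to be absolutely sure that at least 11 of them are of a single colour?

The 9 colours are the holes; the tokens drawn are the pigeons.
To avoid 11 of any one colour, the worst case takes at most 10 of each colour, or every token of a colour that has fewer than 10.
That gives 10 + 4 + 3 + 8 + 2 + 9 + 1 + 10 + 10 = 57 tokens with no colour reaching 11.
The next token forces some colour to 11, so 57 + 1 = 58.

58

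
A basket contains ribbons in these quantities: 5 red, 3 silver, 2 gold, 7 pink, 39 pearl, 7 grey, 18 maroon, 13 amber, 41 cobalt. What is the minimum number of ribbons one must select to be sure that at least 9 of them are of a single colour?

The 9 colours are the holes; the ribbons drawn are the pigeons.
To avoid 9 of any one colour, the worst case takes at most 8 of each colour, or every ribbon of a colour that has fewer than 8.
That gives 5 + 3 + 2 + 7 + 8 + 7 + 8 + 8 + 8 = 56 ribbons with no colour reaching 9.
The next ribbon forces some colour to 9, so 56 + 1 = 57.

57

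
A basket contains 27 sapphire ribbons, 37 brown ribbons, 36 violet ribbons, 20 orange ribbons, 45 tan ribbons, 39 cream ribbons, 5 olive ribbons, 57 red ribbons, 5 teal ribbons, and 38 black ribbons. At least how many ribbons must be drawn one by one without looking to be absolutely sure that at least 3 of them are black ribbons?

274

In the worst case for collecting black ribbons, every non-black ribbon comes out first.
There are 27 + 37 + 36 + 20 + 45 + 39 + 5 + 57 + 5 = 271 non-black ribbons altogether.
After those, each further ribbon must be black, so 271 + 3 = 274 draws guarantee 3 black ribbons.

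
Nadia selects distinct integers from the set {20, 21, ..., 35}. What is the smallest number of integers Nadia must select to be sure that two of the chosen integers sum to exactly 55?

9

Group the elements by complementary pair {x, 55−x}: {20,35}, {21,34}, {22,33}, …, giving 8 two-element pairs.
Treating each of those 8 groups as a pigeonhole, one can pick one integer per group — 8 integers — with no two summing to 55.
The 9th integer lands in an occupied pair, forcing a sum of 55.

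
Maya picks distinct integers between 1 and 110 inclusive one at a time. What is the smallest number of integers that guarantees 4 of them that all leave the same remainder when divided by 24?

By pigeonhole, the 24 residue classes mod 24 are the pigeonholes.
With 72 integers one could put 3 in each residue class and have no class reach 4.
The 73rd integer pushes some class to 4, so 24·3 + 1 = 73.

73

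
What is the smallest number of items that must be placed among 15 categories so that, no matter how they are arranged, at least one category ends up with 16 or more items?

With 225 items one could put exactly 15 in each of the 15 categories, and no category would reach 16.
One more item must land in a category that already has 15, giving it 16.
So 15 × 15 + 1 = 226 items are required.

226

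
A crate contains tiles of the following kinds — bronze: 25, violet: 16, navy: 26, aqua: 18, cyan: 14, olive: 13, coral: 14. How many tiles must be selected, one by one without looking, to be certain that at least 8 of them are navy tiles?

108

In the worst case for collecting navy tiles, every non-navy tile comes out first.
There are 25 + 16 + 18 + 14 + 13 + 14 = 100 non-navy tiles altogether.
After those, each further tile must be navy, so 100 + 8 = 108 draws guarantee 8 navy tiles.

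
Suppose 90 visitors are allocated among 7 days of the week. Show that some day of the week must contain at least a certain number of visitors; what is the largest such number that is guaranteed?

13

By the pigeonhole principle, the 7 days of the week are the holes and the 90 visitors are the pigeons.
If every day of the week held at most 12 visitors, the total would be at most 7 × 12 = 84, which is less than 90.
So some day of the week holds at least ⌈90/7⌉ = 13 visitors.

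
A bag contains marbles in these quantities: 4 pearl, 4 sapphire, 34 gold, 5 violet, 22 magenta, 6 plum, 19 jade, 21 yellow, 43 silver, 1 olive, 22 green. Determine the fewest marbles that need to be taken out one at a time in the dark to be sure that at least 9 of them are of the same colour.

By the pigeonhole principle, the 11 colours are the holes; the marbles drawn are the pigeons.
To avoid 9 of any one colour, the worst case takes at most 8 of each colour, or every marble of a colour that has fewer than 8.
That gives 4 + 4 + 8 + 5 + 8 + 6 + 8 + 8 + 8 + 1 + 8 = 68 marbles with no colour reaching 9.
The next marble forces some colour to 9, so 68 + 1 = 69.

69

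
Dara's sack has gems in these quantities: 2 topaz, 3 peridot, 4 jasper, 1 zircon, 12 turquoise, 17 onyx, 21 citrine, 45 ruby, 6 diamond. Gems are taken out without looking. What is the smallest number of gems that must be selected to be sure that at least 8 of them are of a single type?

An adversary could hand out at most 7 gems per type (5 types run out sooner): 2 + 3 + 4 + 1 + 7 + 7 + 7 + 7 + 6 = 44 gems and still no type has 8.
One more gem lands in a type already at 7, so 45 draws are enough and 44 are not.

45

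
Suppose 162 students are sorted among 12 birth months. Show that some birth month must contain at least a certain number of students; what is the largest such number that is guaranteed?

The 12 birth months are the holes and the 162 students are the pigeons.
If every birth month held at most 13 students, the total would be at most 12 × 13 = 156, which is less than 162.
So some birth month holds at least ⌈162/12⌉ = 14 students.

14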